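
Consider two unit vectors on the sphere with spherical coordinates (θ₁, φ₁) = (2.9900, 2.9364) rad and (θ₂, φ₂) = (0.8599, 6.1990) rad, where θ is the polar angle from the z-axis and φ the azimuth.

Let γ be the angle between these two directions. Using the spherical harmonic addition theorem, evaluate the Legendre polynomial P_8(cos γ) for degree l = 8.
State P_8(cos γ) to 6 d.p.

0.167227

Addition theorem: P_8(cos γ) = (4π/17) Σ_m Y*_{lm}(Ω₁) Y_{lm}(Ω₂), m = −8…8:
  m=-8: Y*=-0.00000 - 0.00000j  Y=0.04380 + 0.03495j  product 0.00000 - 0.00000j
  m=-7: Y*=0.00000 - 0.00000j  Y=0.16047 + 0.10728j  product 0.00000 - 0.00000j
  m=-6: Y*=0.00002 - 0.00006j  Y=0.33597 + 0.18578j  product 0.00002 - 0.00002j
  m=-5: Y*=0.00038 - 0.00063j  Y=0.40979 + 0.18346j  product 0.00027 - 0.00019j
  m=-4: Y*=0.00452 - 0.00485j  Y=0.18038 + 0.06315j  product 0.00112 - 0.00059j
  m=-3: Y*=0.03601 - 0.02547j  Y=-0.24015 - 0.06198j  product -0.01023 + 0.00388j
  m=-2: Y*=0.18976 - 0.08256j  Y=-0.33514 - 0.05697j  product -0.06830 + 0.01686j
  m=-1: Y*=0.59212 - 0.12323j  Y=0.10052 + 0.00848j  product 0.06057 - 0.00737j
  m=+0: Y*=0.72912 + 0.00000j  Y=0.35567 + 0.00000j  product 0.25932 + 0.00000j
  m=+1: Y*=-0.59212 - 0.12323j  Y=-0.10052 + 0.00848j  product 0.06057 + 0.00737j
  m=+2: Y*=0.18976 + 0.08256j  Y=-0.33514 + 0.05697j  product -0.06830 - 0.01686j
  m=+3: Y*=-0.03601 - 0.02547j  Y=0.24015 - 0.06198j  product -0.01023 - 0.00388j
  m=+4: Y*=0.00452 + 0.00485j  Y=0.18038 - 0.06315j  product 0.00112 + 0.00059j
  m=+5: Y*=-0.00038 - 0.00063j  Y=-0.40979 + 0.18346j  product 0.00027 + 0.00019j
  m=+6: Y*=0.00002 + 0.00006j  Y=0.33597 - 0.18578j  product 0.00002 + 0.00002j
  m=+7: Y*=-0.00000 - 0.00000j  Y=-0.16047 + 0.10728j  product 0.00000 + 0.00000j
  m=+8: Y*=-0.00000 + 0.00000j  Y=0.04380 - 0.03495j  product 0.00000 + 0.00000j
Total Σ_m = 0.22623 + 0.00000j. Multiply by 0.739198: 0.16723 + 0.00000j. P_8(cos γ) = 0.167227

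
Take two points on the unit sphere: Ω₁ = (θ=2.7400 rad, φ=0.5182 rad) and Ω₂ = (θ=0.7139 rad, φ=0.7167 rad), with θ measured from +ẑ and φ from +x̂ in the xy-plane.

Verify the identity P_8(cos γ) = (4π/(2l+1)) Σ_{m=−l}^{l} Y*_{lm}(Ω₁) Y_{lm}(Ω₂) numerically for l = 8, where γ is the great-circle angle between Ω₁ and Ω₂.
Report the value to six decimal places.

Term-by-term m-sum for l=8 (normalisation 4π/17 = 0.739198):
  [-8]  conj(Y_{8,-8})(Ω₁) = -0.00015 - 0.00024j ; Y_{8,-8}(Ω₂) = 0.01485 + 0.00910j ; Δ = -0.00000 - 0.00000j
  [-7]  conj(Y_{8,-7})(Ω₁) = 0.00234 + 0.00124j ; Y_{8,-7}(Ω₂) = 0.02411 + 0.07672j ; Δ = -0.00004 + 0.00021j
  [-6]  conj(Y_{8,-6})(Ω₁) = -0.01571 + 0.00051j ; Y_{8,-6}(Ω₂) = -0.08995 + 0.20573j ; Δ = 0.00131 - 0.00328j
  [-5]  conj(Y_{8,-5})(Ω₁) = 0.05651 - 0.03469j ; Y_{8,-5}(Ω₂) = -0.37238 + 0.17618j ; Δ = -0.01493 + 0.02287j
  [-4]  conj(Y_{8,-4})(Ω₁) = -0.09739 + 0.17742j ; Y_{8,-4}(Ω₂) = -0.44045 - 0.12417j ; Δ = 0.06492 - 0.06605j
  [-3]  conj(Y_{8,-3})(Ω₁) = -0.00697 - 0.43042j ; Y_{8,-3}(Ω₂) = -0.08871 - 0.13561j ; Δ = -0.05775 + 0.03913j
  [-2]  conj(Y_{8,-2})(Ω₁) = 0.28302 + 0.47821j ; Y_{8,-2}(Ω₂) = -0.04084 + 0.29537j ; Δ = -0.15281 + 0.06407j
  [-1]  conj(Y_{8,-1})(Ω₁) = -0.18033 - 0.10282j ; Y_{8,-1}(Ω₂) = -0.24271 + 0.21146j ; Δ = 0.06551 - 0.01318j
  [+0]  conj(Y_{8,0})(Ω₁) = -0.43270 + 0.00000j ; Y_{8,0}(Ω₂) = 0.20643 + 0.00000j ; Δ = -0.08932 + 0.00000j
  [+1]  conj(Y_{8,1})(Ω₁) = 0.18033 - 0.10282j ; Y_{8,1}(Ω₂) = 0.24271 + 0.21146j ; Δ = 0.06551 + 0.01318j
  [+2]  conj(Y_{8,2})(Ω₁) = 0.28302 - 0.47821j ; Y_{8,2}(Ω₂) = -0.04084 - 0.29537j ; Δ = -0.15281 - 0.06407j
  [+3]  conj(Y_{8,3})(Ω₁) = 0.00697 - 0.43042j ; Y_{8,3}(Ω₂) = 0.08871 - 0.13561j ; Δ = -0.05775 - 0.03913j
  [+4]  conj(Y_{8,4})(Ω₁) = -0.09739 - 0.17742j ; Y_{8,4}(Ω₂) = -0.44045 + 0.12417j ; Δ = 0.06492 + 0.06605j
  [+5]  conj(Y_{8,5})(Ω₁) = -0.05651 - 0.03469j ; Y_{8,5}(Ω₂) = 0.37238 + 0.17618j ; Δ = -0.01493 - 0.02287j
  [+6]  conj(Y_{8,6})(Ω₁) = -0.01571 - 0.00051j ; Y_{8,6}(Ω₂) = -0.08995 - 0.20573j ; Δ = 0.00131 + 0.00328j
  [+7]  conj(Y_{8,7})(Ω₁) = -0.00234 + 0.00124j ; Y_{8,7}(Ω₂) = -0.02411 + 0.07672j ; Δ = -0.00004 - 0.00021j
  [+8]  conj(Y_{8,8})(Ω₁) = -0.00015 + 0.00024j ; Y_{8,8}(Ω₂) = 0.01485 - 0.00910j ; Δ = -0.00000 + 0.00000j
Total Σ_m = -0.27689 + 0.00000j. Multiply by 0.739198: -0.20468 + 0.00000j. P_8(cos γ) = -0.204677

-0.204677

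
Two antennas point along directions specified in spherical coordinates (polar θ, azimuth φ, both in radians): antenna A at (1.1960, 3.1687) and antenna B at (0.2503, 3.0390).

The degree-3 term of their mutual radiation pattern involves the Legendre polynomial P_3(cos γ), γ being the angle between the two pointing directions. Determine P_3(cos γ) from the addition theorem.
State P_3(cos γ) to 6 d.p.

-0.378860

Summing Y*_{l m}(θ₁,φ₁)·Y_{l m}(θ₂,φ₂) over m ∈ [−3, 3]; prefactor 4π/(2·3+1) = 1.795196:
  term(m=-3) = (0.001972, 0.000809)   from Y*(Ω₁)=(-0.335116, -0.027313), Y(Ω₂)=(-0.006042, -0.001921)
  term(m=-2) = (0.019023, 0.005048)   from Y*(Ω₁)=(0.323516, 0.017557), Y(Ω₂)=(0.059473, 0.012377)
  term(m=-1) = (-0.029088, -0.003794)   from Y*(Ω₁)=(0.099184, 0.002689), Y(Ω₂)=(-0.294089, -0.030278)
  term(m=+0) = (-0.194857, -0.000000)   from Y*(Ω₁)=(-0.318298, -0.000000), Y(Ω₂)=(0.612186, 0.000000)
  term(m=+1) = (-0.029088, 0.003794)   from Y*(Ω₁)=(-0.099184, 0.002689), Y(Ω₂)=(0.294089, -0.030278)
  term(m=+2) = (0.019023, -0.005048)   from Y*(Ω₁)=(0.323516, -0.017557), Y(Ω₂)=(0.059473, -0.012377)
  term(m=+3) = (0.001972, -0.000809)   from Y*(Ω₁)=(0.335116, -0.027313), Y(Ω₂)=(0.006042, -0.001921)
Total Σ_m = (-0.211041, 0.000000). Multiply by 1.795196: (-0.378860, 0.000000). P_3(cos γ) = -0.378860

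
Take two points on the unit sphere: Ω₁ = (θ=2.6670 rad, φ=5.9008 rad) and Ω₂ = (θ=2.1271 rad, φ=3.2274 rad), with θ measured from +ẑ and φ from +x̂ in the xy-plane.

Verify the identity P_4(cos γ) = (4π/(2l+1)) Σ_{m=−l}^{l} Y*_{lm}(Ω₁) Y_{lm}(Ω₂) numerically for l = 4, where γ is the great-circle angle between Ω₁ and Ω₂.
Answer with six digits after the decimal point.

0.318927

Term-by-term m-sum for l=4 (normalisation 4π/9 = 1.396263):
  term(m=-4) = -0.001321-0.004241i   from Y*(Ω₁)=+0.000796-0.019282i, Y(Ω₂)=+0.216726-0.077452i
  term(m=-3) = -0.007115+0.042413i   from Y*(Ω₁)=-0.043675+0.096852i, Y(Ω₂)=+0.391439-0.103051i
  term(m=-2) = +0.043149-0.058635i   from Y*(Ω₁)=+0.228749-0.219501i, Y(Ω₂)=+0.226260-0.039215i
  term(m=-1) = +0.096850-0.048977i   from Y*(Ω₁)=-0.452837+0.182122i, Y(Ω₂)=-0.221539+0.019056i
  term(m=+0) = -0.034711+0.000000i   from Y*(Ω₁)=+0.124110-0.000000i, Y(Ω₂)=-0.279683+0.000000i
  term(m=+1) = +0.096850+0.048977i   from Y*(Ω₁)=+0.452837+0.182122i, Y(Ω₂)=+0.221539+0.019056i
  term(m=+2) = +0.043149+0.058635i   from Y*(Ω₁)=+0.228749+0.219501i, Y(Ω₂)=+0.226260+0.039215i
  term(m=+3) = -0.007115-0.042413i   from Y*(Ω₁)=+0.043675+0.096852i, Y(Ω₂)=-0.391439-0.103051i
  term(m=+4) = -0.001321+0.004241i   from Y*(Ω₁)=+0.000796+0.019282i, Y(Ω₂)=+0.216726+0.077452i
Accumulated sum +0.228415-0.000000i; after 4π/(2l+1) scaling, +0.318927-0.000000i ⇒ P_4 = 0.318927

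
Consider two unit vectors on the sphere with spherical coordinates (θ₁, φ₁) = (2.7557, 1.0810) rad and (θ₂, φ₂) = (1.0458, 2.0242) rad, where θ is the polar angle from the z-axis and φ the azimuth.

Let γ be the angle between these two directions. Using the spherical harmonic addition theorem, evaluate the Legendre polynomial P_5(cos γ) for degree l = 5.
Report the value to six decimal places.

-0.345800

Addition theorem: P_5(cos γ) = (4π/11) Σ_m Y*_{lm}(Ω₁) Y_{lm}(Ω₂), m = −5…5:
  term(m=-5) = +0.000003+0.000789i   from Y*(Ω₁)=+0.002239-0.002698i, Y(Ω₂)=-0.172778+0.144417i
  term(m=-4) = +0.009087-0.006642i   from Y*(Ω₁)=+0.010335+0.025258i, Y(Ω₂)=-0.099171-0.400358i
  term(m=-3) = -0.033368-0.010762i   from Y*(Ω₁)=-0.123413-0.012558i, Y(Ω₂)=+0.276391+0.059080i
  term(m=-2) = -0.017040-0.052187i   from Y*(Ω₁)=+0.195265-0.290875i, Y(Ω₂)=+0.096569-0.123408i
  term(m=-1) = -0.104151+0.143569i   from Y*(Ω₁)=+0.252641+0.473885i, Y(Ω₂)=+0.144672+0.296909i
  term(m=+0) = -0.011759-0.000000i   from Y*(Ω₁)=-0.144219-0.000000i, Y(Ω₂)=+0.081533+0.000000i
  term(m=+1) = -0.104151-0.143569i   from Y*(Ω₁)=-0.252641+0.473885i, Y(Ω₂)=-0.144672+0.296909i
  term(m=+2) = -0.017040+0.052187i   from Y*(Ω₁)=+0.195265+0.290875i, Y(Ω₂)=+0.096569+0.123408i
  term(m=+3) = -0.033368+0.010762i   from Y*(Ω₁)=+0.123413-0.012558i, Y(Ω₂)=-0.276391+0.059080i
  term(m=+4) = +0.009087+0.006642i   from Y*(Ω₁)=+0.010335-0.025258i, Y(Ω₂)=-0.099171+0.400358i
  term(m=+5) = +0.000003-0.000789i   from Y*(Ω₁)=-0.002239-0.002698i, Y(Ω₂)=+0.172778+0.144417i
Total Σ_m = -0.302696-0.000000i. Multiply by 1.142397: -0.345800-0.000000i. P_5(cos γ) = -0.345800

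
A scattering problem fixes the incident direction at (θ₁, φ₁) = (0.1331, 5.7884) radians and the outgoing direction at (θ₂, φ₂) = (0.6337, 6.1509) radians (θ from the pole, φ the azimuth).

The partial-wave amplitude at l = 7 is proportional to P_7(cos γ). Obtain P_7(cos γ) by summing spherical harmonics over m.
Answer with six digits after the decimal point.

Expand P_7 via completeness: Σ_{m} conj(Y_{7,m}) at Ω₁ times Y_{7,m} at Ω₂ —
  m=-7: -0.00000 + 0.00000j × 0.00767 + 0.01020j = -0.00000 - 0.00000j  (running Σ = -0.00000 - 0.00000j)
  m=-6: -0.00001 - 0.00000j × 0.04557 + 0.04633j = -0.00000 - 0.00000j  (running Σ = -0.00000 - 0.00000j)
  m=-5: -0.00014 - 0.00011j × 0.15685 + 0.12209j = -0.00001 - 0.00003j  (running Σ = -0.00001 - 0.00003j)
  m=-4: -0.00088 - 0.00202j × 0.34152 + 0.19971j = 0.00011 - 0.00087j  (running Σ = 0.00010 - 0.00090j)
  m=-3: 0.00170 - 0.01962j × 0.43307 + 0.18149j = 0.00430 - 0.00819j  (running Σ = 0.00439 - 0.00909j)
  m=-2: 0.06739 - 0.10259j × 0.16515 + 0.04474j = 0.01572 - 0.01393j  (running Σ = 0.02011 - 0.02302j)
  m=-1: 0.42250 - 0.22796j × -0.32224 - 0.04288j = -0.14592 + 0.05534j  (running Σ = -0.12581 + 0.03232j)
  m=0: 0.83774 + 0.00000j × -0.28626 + 0.00000j = -0.23981 + 0.00000j  (running Σ = -0.36562 + 0.03232j)
  m=1: -0.42250 - 0.22796j × 0.32224 - 0.04288j = -0.14592 - 0.05534j  (running Σ = -0.51154 - 0.02302j)
  m=2: 0.06739 + 0.10259j × 0.16515 - 0.04474j = 0.01572 + 0.01393j  (running Σ = -0.49582 - 0.00909j)
  m=3: -0.00170 - 0.01962j × -0.43307 + 0.18149j = 0.00430 + 0.00819j  (running Σ = -0.49152 - 0.00090j)
  m=4: -0.00088 + 0.00202j × 0.34152 - 0.19971j = 0.00011 + 0.00087j  (running Σ = -0.49141 - 0.00003j)
  m=5: 0.00014 - 0.00011j × -0.15685 + 0.12209j = -0.00001 + 0.00003j  (running Σ = -0.49142 - 0.00000j)
  m=6: -0.00001 + 0.00000j × 0.04557 - 0.04633j = -0.00000 + 0.00000j  (running Σ = -0.49142 - 0.00000j)
  m=7: 0.00000 + 0.00000j × -0.00767 + 0.01020j = -0.00000 + 0.00000j  (running Σ = -0.49142 - 0.00000j)
Total Σ_m = -0.49142 - 0.00000j. Multiply by 0.837758: -0.41169 - 0.00000j. P_7(cos γ) = -0.411694

-0.411694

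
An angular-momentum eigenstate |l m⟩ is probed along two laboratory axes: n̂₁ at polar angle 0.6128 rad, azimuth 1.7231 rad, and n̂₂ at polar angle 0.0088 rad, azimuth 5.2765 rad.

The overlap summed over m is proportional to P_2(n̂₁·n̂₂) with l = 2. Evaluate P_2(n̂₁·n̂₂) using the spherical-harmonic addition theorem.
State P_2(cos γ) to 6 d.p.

0.492358

Term-by-term m-sum for l=2 (normalisation 4π/5 = 2.513274):
  m=-2: -0.12190 - 0.03832j × -0.00001 + 0.00003j = 0.00000 - 0.00000j  (running Σ = 0.00000 - 0.00000j)
  m=-1: -0.05515 + 0.35928j × 0.00363 + 0.00574j = -0.00226 + 0.00099j  (running Σ = -0.00226 + 0.00099j)
  m=0: 0.31778 + 0.00000j × 0.63071 + 0.00000j = 0.20043 + 0.00000j  (running Σ = 0.19816 + 0.00099j)
  m=1: 0.05515 + 0.35928j × -0.00363 + 0.00574j = -0.00226 - 0.00099j  (running Σ = 0.19590 - 0.00000j)
  m=2: -0.12190 + 0.03832j × -0.00001 - 0.00003j = 0.00000 + 0.00000j  (running Σ = 0.19590 + 0.00000j)
Σ over m = 0.19590 + 0.00000j; ×(4π/5) → 0.49236 + 0.00000j. Real part: 0.492358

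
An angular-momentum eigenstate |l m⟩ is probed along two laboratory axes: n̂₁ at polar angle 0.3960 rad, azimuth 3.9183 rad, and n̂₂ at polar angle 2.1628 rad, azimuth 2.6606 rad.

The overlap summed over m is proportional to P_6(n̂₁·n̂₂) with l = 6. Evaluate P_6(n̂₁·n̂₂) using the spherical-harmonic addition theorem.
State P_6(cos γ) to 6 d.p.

Addition theorem: P_6(cos γ) = (4π/13) Σ_m Y*_{lm}(Ω₁) Y_{lm}(Ω₂), m = −6…6:
  m=-6: Y*=-0.00008 - 0.00159j  Y=-0.15261 + 0.03989j  product 0.00008 + 0.00024j
  m=-5: Y*=0.00972 + 0.00891j  Y=-0.27218 + 0.24685j  product -0.00484 - 0.00003j
  m=-4: Y*=-0.06602 + 0.00230j  Y=-0.14192 + 0.38499j  product 0.00849 - 0.02574j
  m=-3: Y*=0.15110 - 0.15919j  Y=0.01126 + 0.08762j  product 0.01565 + 0.01145j
  m=-2: Y*=0.00808 + 0.46460j  Y=-0.18024 - 0.25853j  product 0.11866 - 0.08582j
  m=-1: Y*=-0.35283 - 0.34675j  Y=-0.19313 - 0.10079j  product 0.03319 + 0.10253j
  m=+0: Y*=-0.08831 + 0.00000j  Y=0.26235 + 0.00000j  product -0.02317 + 0.00000j
  m=+1: Y*=0.35283 - 0.34675j  Y=0.19313 - 0.10079j  product 0.03319 - 0.10253j
  m=+2: Y*=0.00808 - 0.46460j  Y=-0.18024 + 0.25853j  product 0.11866 + 0.08582j
  m=+3: Y*=-0.15110 - 0.15919j  Y=-0.01126 + 0.08762j  product 0.01565 - 0.01145j
  m=+4: Y*=-0.06602 - 0.00230j  Y=-0.14192 - 0.38499j  product 0.00849 + 0.02574j
  m=+5: Y*=-0.00972 + 0.00891j  Y=0.27218 + 0.24685j  product -0.00484 + 0.00003j
  m=+6: Y*=-0.00008 + 0.00159j  Y=-0.15261 - 0.03989j  product 0.00008 - 0.00024j
Total Σ_m = 0.31926 - 0.00000j. Multiply by 0.966644: 0.30861 - 0.00000j. P_6(cos γ) = 0.308615

0.308615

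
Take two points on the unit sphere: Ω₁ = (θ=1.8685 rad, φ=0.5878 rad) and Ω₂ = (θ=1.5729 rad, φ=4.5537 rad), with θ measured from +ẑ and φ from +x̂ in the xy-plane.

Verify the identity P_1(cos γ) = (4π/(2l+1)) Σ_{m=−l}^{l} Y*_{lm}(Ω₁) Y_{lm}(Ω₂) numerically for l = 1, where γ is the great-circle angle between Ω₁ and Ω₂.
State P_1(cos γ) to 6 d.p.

Expand P_1 via completeness: Σ_{m} conj(Y_{1,m}) at Ω₁ times Y_{1,m} at Ω₂ —
  [-1]  conj(Y_{1,-1})(Ω₁) = +0.274861+0.183160i ; Y_{1,-1}(Ω₂) = -0.054596+0.341152i ; Δ = -0.077492+0.083770i
  [+0]  conj(Y_{1,0})(Ω₁) = -0.143320-0.000000i ; Y_{1,0}(Ω₂) = -0.001028+0.000000i ; Δ = +0.000147+0.000000i
  [+1]  conj(Y_{1,1})(Ω₁) = -0.274861+0.183160i ; Y_{1,1}(Ω₂) = +0.054596+0.341152i ; Δ = -0.077492-0.083770i
Σ over m = -0.154836+0.000000i; ×(4π/3) → -0.648577+0.000000i. Real part: -0.648577

-0.648577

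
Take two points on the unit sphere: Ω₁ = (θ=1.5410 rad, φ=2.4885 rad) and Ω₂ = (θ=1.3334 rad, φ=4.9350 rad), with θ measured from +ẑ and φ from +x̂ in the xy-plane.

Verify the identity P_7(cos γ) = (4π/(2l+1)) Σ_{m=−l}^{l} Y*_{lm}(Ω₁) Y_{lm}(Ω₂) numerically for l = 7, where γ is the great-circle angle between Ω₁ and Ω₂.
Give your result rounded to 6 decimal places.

-0.009582

Term-by-term m-sum for l=7 (normalisation 4π/15 = 0.837758):
  [-7]  conj(Y_{7,-7})(Ω₁) = +0.069926-0.493559i ; Y_{7,-7}(Ω₂) = -0.409722-0.005130i ; Δ = -0.031182+0.201863i
  [-6]  conj(Y_{7,-6})(Ω₁) = -0.039639+0.038976i ; Y_{7,-6}(Ω₂) = -0.086423+0.360754i ; Δ = -0.010635-0.017669i
  [-5]  conj(Y_{7,-5})(Ω₁) = -0.359118+0.044713i ; Y_{7,-5}(Ω₂) = -0.080235-0.039527i ; Δ = +0.030581+0.010607i
  [-4]  conj(Y_{7,-4})(Ω₁) = +0.056299+0.032928i ; Y_{7,-4}(Ω₂) = -0.221007+0.273103i ; Δ = -0.021435+0.008098i
  [-3]  conj(Y_{7,-3})(Ω₁) = +0.123104+0.300781i ; Y_{7,-3}(Ω₂) = +0.013387+0.016973i ; Δ = -0.003457+0.006116i
  [-2]  conj(Y_{7,-2})(Ω₁) = +0.018151-0.066986i ; Y_{7,-2}(Ω₂) = -0.293439+0.140022i ; Δ = +0.004053+0.022198i
  [-1]  conj(Y_{7,-1})(Ω₁) = +0.247478-0.189345i ; Y_{7,-1}(Ω₂) = +0.014047+0.062054i ; Δ = +0.015226+0.012697i
  [+0]  conj(Y_{7,0})(Ω₁) = -0.070634-0.000000i ; Y_{7,0}(Ω₂) = -0.315161+0.000000i ; Δ = +0.022261+0.000000i
  [+1]  conj(Y_{7,1})(Ω₁) = -0.247478-0.189345i ; Y_{7,1}(Ω₂) = -0.014047+0.062054i ; Δ = +0.015226-0.012697i
  [+2]  conj(Y_{7,2})(Ω₁) = +0.018151+0.066986i ; Y_{7,2}(Ω₂) = -0.293439-0.140022i ; Δ = +0.004053-0.022198i
  [+3]  conj(Y_{7,3})(Ω₁) = -0.123104+0.300781i ; Y_{7,3}(Ω₂) = -0.013387+0.016973i ; Δ = -0.003457-0.006116i
  [+4]  conj(Y_{7,4})(Ω₁) = +0.056299-0.032928i ; Y_{7,4}(Ω₂) = -0.221007-0.273103i ; Δ = -0.021435-0.008098i
  [+5]  conj(Y_{7,5})(Ω₁) = +0.359118+0.044713i ; Y_{7,5}(Ω₂) = +0.080235-0.039527i ; Δ = +0.030581-0.010607i
  [+6]  conj(Y_{7,6})(Ω₁) = -0.039639-0.038976i ; Y_{7,6}(Ω₂) = -0.086423-0.360754i ; Δ = -0.010635+0.017669i
  [+7]  conj(Y_{7,7})(Ω₁) = -0.069926-0.493559i ; Y_{7,7}(Ω₂) = +0.409722-0.005130i ; Δ = -0.031182-0.201863i
Σ over m = -0.011437+0.000000i; ×(4π/15) → -0.009582+0.000000i. Real part: -0.009582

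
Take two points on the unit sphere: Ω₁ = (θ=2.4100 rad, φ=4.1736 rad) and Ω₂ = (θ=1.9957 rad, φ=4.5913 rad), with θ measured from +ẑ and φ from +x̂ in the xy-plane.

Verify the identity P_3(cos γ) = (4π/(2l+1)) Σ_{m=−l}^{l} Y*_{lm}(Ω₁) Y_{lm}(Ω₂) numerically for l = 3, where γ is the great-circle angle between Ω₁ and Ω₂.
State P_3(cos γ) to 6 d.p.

0.312622

Summing Y*_{l m}(θ₁,φ₁)·Y_{l m}(θ₂,φ₂) over m ∈ [−3, 3]; prefactor 4π/(2·3+1) = 1.795196:
  m=-3: +0.124267-0.005667i × +0.112116-0.294936i = +0.012261-0.037286i  (running Σ = +0.012261-0.037286i)
  m=-2: +0.160692-0.298945i × +0.339498+0.083865i = +0.079626-0.088015i  (running Σ = +0.091887-0.125301i)
  m=-1: -0.195913-0.327732i × +0.005346-0.043936i = -0.015447+0.006856i  (running Σ = +0.076440-0.118445i)
  m=0: +0.064282-0.000000i × +0.330796+0.000000i = +0.021264+0.000000i  (running Σ = +0.097704-0.118445i)
  m=1: +0.195913-0.327732i × -0.005346-0.043936i = -0.015447-0.006856i  (running Σ = +0.082257-0.125301i)
  m=2: +0.160692+0.298945i × +0.339498-0.083865i = +0.079626+0.088015i  (running Σ = +0.161883-0.037286i)
  m=3: -0.124267-0.005667i × -0.112116-0.294936i = +0.012261+0.037286i  (running Σ = +0.174144+0.000000i)
Σ over m = +0.174144+0.000000i; ×(4π/7) → +0.312622+0.000000i. Real part: 0.312622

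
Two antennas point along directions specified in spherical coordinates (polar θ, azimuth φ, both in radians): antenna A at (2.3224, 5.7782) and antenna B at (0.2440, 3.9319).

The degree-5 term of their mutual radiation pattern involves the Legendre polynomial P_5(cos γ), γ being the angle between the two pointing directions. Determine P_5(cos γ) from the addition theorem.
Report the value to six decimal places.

Expand P_5 via completeness: Σ_{m} conj(Y_{5,m}) at Ω₁ times Y_{5,m} at Ω₂ —
  m=-5: Y*=-0.078816-0.055872i  Y=+0.000263-0.000277i  product -0.000036+0.000007i
  m=-4: Y*=+0.123975+0.257209i  Y=-0.004851+0.000095i  product -0.000626-0.001236i
  m=-3: Y*=+0.024064-0.430502i  Y=+0.026158+0.025399i  product +0.011564-0.010650i
  m=-2: Y*=-0.130985+0.208542i  Y=-0.001720-0.175153i  product +0.036752+0.022584i
  m=-1: Y*=-0.197096+0.108953i  Y=-0.350472+0.353930i  product +0.030515-0.107943i
  m=+0: Y*=+0.314771-0.000000i  Y=+0.561328+0.000000i  product +0.176690+0.000000i
  m=+1: Y*=+0.197096+0.108953i  Y=+0.350472+0.353930i  product +0.030515+0.107943i
  m=+2: Y*=-0.130985-0.208542i  Y=-0.001720+0.175153i  product +0.036752-0.022584i
  m=+3: Y*=-0.024064-0.430502i  Y=-0.026158+0.025399i  product +0.011564+0.010650i
  m=+4: Y*=+0.123975-0.257209i  Y=-0.004851-0.000095i  product -0.000626+0.001236i
  m=+5: Y*=+0.078816-0.055872i  Y=-0.000263-0.000277i  product -0.000036-0.000007i
Accumulated sum +0.333026-0.000000i; after 4π/(2l+1) scaling, +0.380448-0.000000i ⇒ P_5 = 0.380448

0.380448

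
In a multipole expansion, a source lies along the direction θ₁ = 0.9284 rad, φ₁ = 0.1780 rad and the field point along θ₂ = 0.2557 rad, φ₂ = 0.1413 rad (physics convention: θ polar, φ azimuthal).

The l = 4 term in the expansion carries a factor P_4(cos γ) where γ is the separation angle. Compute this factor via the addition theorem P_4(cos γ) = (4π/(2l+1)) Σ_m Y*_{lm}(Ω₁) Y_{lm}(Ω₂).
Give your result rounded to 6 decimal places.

-0.282118

Expand P_4 via completeness: Σ_{m} conj(Y_{4,m}) at Ω₁ times Y_{4,m} at Ω₂ —
  m=-4: Y*=0.13768 + 0.11882j  Y=0.00153 - 0.00097j  product 0.00033 + 0.00005j
  m=-3: Y*=0.33131 + 0.19591j  Y=0.01786 - 0.00806j  product 0.00750 + 0.00083j
  m=-2: Y*=0.30403 + 0.11305j  Y=0.11410 - 0.03313j  product 0.03844 + 0.00283j
  m=-1: Y*=-0.10887 - 0.01959j  Y=0.40712 - 0.05791j  product -0.04546 - 0.00167j
  m=+0: Y*=-0.34474 + 0.00000j  Y=0.59075 + 0.00000j  product -0.20366 + 0.00000j
  m=+1: Y*=0.10887 - 0.01959j  Y=-0.40712 - 0.05791j  product -0.04546 + 0.00167j
  m=+2: Y*=0.30403 - 0.11305j  Y=0.11410 + 0.03313j  product 0.03844 - 0.00283j
  m=+3: Y*=-0.33131 + 0.19591j  Y=-0.01786 - 0.00806j  product 0.00750 - 0.00083j
  m=+4: Y*=0.13768 - 0.11882j  Y=0.00153 + 0.00097j  product 0.00033 - 0.00005j
Accumulated sum -0.20205 + 0.00000j; after 4π/(2l+1) scaling, -0.28212 + 0.00000j ⇒ P_4 = -0.282118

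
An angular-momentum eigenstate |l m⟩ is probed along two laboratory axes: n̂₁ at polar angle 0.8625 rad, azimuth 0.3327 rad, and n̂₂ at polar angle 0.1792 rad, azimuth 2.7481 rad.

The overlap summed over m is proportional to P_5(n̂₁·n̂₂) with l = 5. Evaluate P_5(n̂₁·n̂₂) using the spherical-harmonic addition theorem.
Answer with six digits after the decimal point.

-0.001060

Addition theorem: P_5(cos γ) = (4π/11) Σ_m Y*_{lm}(Ω₁) Y_{lm}(Ω₂), m = −5…5:
  m=-5: (-0.010856, 0.116770) × (0.000032, -0.000077) = (0.000009, 0.000005)  (running Σ = (0.000009, 0.000005))
  m=-4: (0.075507, 0.308555) × (-0.000005, 0.001458) = (-0.000450, 0.000109)  (running Σ = (-0.000441, 0.000113))
  m=-3: (0.230666, 0.357745) × (-0.005750, -0.013975) = (0.003673, -0.005281)  (running Σ = (0.003232, -0.005167))
  m=-2: (0.134877, 0.105850) × (0.071243, 0.071469) = (0.002044, 0.017181)  (running Σ = (0.005276, 0.012013))
  m=-1: (-0.267547, -0.092450) × (-0.376014, -0.156100) = (0.086170, 0.076526)  (running Σ = (0.091446, 0.088540))
  m=0: (-0.254176, -0.000000) × (0.723199, 0.000000) = (-0.183820, -0.000000)  (running Σ = (-0.092374, 0.088540))
  m=1: (0.267547, -0.092450) × (0.376014, -0.156100) = (0.086170, -0.076526)  (running Σ = (-0.006204, 0.012013))
  m=2: (0.134877, -0.105850) × (0.071243, -0.071469) = (0.002044, -0.017181)  (running Σ = (-0.004160, -0.005167))
  m=3: (-0.230666, 0.357745) × (0.005750, -0.013975) = (0.003673, 0.005281)  (running Σ = (-0.000487, 0.000113))
  m=4: (0.075507, -0.308555) × (-0.000005, -0.001458) = (-0.000450, -0.000109)  (running Σ = (-0.000937, 0.000005))
  m=5: (0.010856, 0.116770) × (-0.000032, -0.000077) = (0.000009, -0.000005)  (running Σ = (-0.000928, 0.000000))
Σ over m = (-0.000928, 0.000000); ×(4π/11) → (-0.001060, 0.000000). Real part: -0.001060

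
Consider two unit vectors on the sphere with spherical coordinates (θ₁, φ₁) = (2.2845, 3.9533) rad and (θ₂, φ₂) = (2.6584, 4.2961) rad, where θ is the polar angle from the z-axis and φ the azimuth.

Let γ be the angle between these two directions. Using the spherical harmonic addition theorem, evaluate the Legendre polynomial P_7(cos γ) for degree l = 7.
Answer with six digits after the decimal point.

-0.325137

Summing Y*_{l m}(θ₁,φ₁)·Y_{l m}(θ₂,φ₂) over m ∈ [−7, 7]; prefactor 4π/(2·7+1) = 0.837758:
  m=-7: Y*=-0.05817 + 0.03990j  Y=0.00053 + 0.00228j  product -0.00012 - 0.00011j
  m=-6: Y*=-0.03593 + 0.22572j  Y=-0.01333 + 0.01000j  product -0.00178 - 0.00337j
  m=-5: Y*=0.25184 + 0.32865j  Y=-0.06372 - 0.03569j  product -0.00432 - 0.02993j
  m=-4: Y*=0.40113 + 0.04237j  Y=0.02052 - 0.21686j  product 0.01742 - 0.08612j
  m=-3: Y*=0.03557 - 0.03035j  Y=0.41232 - 0.13752j  product 0.01049 - 0.01741j
  m=-2: Y*=-0.01809 + 0.34355j  Y=0.33554 + 0.36880j  product -0.13277 + 0.10860j
  m=-1: Y*=0.14258 + 0.15029j  Y=-0.04005 + 0.09057j  product -0.01932 + 0.00690j
  m=+0: Y*=-0.28988 + 0.00000j  Y=0.43917 + 0.00000j  product -0.12731 + 0.00000j
  m=+1: Y*=-0.14258 + 0.15029j  Y=0.04005 + 0.09057j  product -0.01932 - 0.00690j
  m=+2: Y*=-0.01809 - 0.34355j  Y=0.33554 - 0.36880j  product -0.13277 - 0.10860j
  m=+3: Y*=-0.03557 - 0.03035j  Y=-0.41232 - 0.13752j  product 0.01049 + 0.01741j
  m=+4: Y*=0.40113 - 0.04237j  Y=0.02052 + 0.21686j  product 0.01742 + 0.08612j
  m=+5: Y*=-0.25184 + 0.32865j  Y=0.06372 - 0.03569j  product -0.00432 + 0.02993j
  m=+6: Y*=-0.03593 - 0.22572j  Y=-0.01333 - 0.01000j  product -0.00178 + 0.00337j
  m=+7: Y*=0.05817 + 0.03990j  Y=-0.00053 + 0.00228j  product -0.00012 + 0.00011j
Accumulated sum -0.38810 + 0.00000j; after 4π/(2l+1) scaling, -0.32514 + 0.00000j ⇒ P_7 = -0.325137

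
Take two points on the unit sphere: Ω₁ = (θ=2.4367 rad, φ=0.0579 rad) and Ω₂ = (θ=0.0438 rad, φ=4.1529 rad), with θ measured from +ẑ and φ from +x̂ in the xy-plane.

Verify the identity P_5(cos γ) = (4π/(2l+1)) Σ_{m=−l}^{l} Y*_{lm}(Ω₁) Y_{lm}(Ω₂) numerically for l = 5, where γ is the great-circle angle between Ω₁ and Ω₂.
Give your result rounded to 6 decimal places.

Term-by-term m-sum for l=5 (normalisation 4π/11 = 1.142397):
  m=-5: 0.05080 + 0.01513j × -0.00000 - 0.00000j = -0.00000 - 0.00000j  (running Σ = -0.00000 - 0.00000j)
  m=-4: -0.19179 - 0.04523j × -0.00000 + 0.00000j = 0.00000 - 0.00000j  (running Σ = 0.00000 - 0.00000j)
  m=-3: 0.39130 + 0.06866j × 0.00023 + 0.00002j = 0.00009 + 0.00003j  (running Σ = 0.00009 + 0.00002j)
  m=-2: -0.39862 - 0.04637j × -0.00283 - 0.00582j = 0.00086 + 0.00245j  (running Σ = 0.00095 + 0.00248j)
  m=-1: -0.01118 - 0.00065j × -0.05915 + 0.09445j = 0.00072 - 0.00102j  (running Σ = 0.00167 + 0.00146j)
  m=0: 0.39251 + 0.00000j × 0.92219 + 0.00000j = 0.36197 + 0.00000j  (running Σ = 0.36364 + 0.00146j)
  m=1: 0.01118 - 0.00065j × 0.05915 + 0.09445j = 0.00072 + 0.00102j  (running Σ = 0.36436 + 0.00248j)
  m=2: -0.39862 + 0.04637j × -0.00283 + 0.00582j = 0.00086 - 0.00245j  (running Σ = 0.36521 + 0.00002j)
  m=3: -0.39130 + 0.06866j × -0.00023 + 0.00002j = 0.00009 - 0.00003j  (running Σ = 0.36530 - 0.00000j)
  m=4: -0.19179 + 0.04523j × -0.00000 - 0.00000j = 0.00000 + 0.00000j  (running Σ = 0.36530 - 0.00000j)
  m=5: -0.05080 + 0.01513j × 0.00000 - 0.00000j = -0.00000 + 0.00000j  (running Σ = 0.36530 - 0.00000j)
Total Σ_m = 0.36530 - 0.00000j. Multiply by 1.142397: 0.41732 - 0.00000j. P_5(cos γ) = 0.417322

0.417322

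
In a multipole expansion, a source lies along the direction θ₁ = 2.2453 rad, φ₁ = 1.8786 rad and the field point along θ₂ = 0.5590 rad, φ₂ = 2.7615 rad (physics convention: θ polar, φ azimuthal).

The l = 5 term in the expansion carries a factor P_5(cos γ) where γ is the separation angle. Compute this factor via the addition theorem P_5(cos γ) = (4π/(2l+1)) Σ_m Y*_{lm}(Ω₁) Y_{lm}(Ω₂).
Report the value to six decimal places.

-0.344652

Expand P_5 via completeness: Σ_{m} conj(Y_{5,m}) at Ω₁ times Y_{5,m} at Ω₂ —
  m=-5: -0.13481 + 0.00429j × 0.00630 - 0.01842j = -0.00077 + 0.00251j  (running Σ = -0.00077 + 0.00251j)
  m=-4: -0.11360 - 0.32158j × 0.00496 + 0.09831j = 0.03105 - 0.01276j  (running Σ = 0.03028 - 0.01025j)
  m=-3: 0.32999 - 0.24950j × -0.11777 - 0.25644j = -0.10285 - 0.05524j  (running Σ = -0.07257 - 0.06549j)
  m=-2: 0.08963 + 0.06339j × 0.33862 + 0.32196j = 0.00994 + 0.05032j  (running Σ = -0.06263 - 0.01517j)
  m=-1: 0.09593 - 0.30177j × -0.28171 - 0.11255j = -0.06099 + 0.07421j  (running Σ = -0.12362 + 0.05904j)
  m=0: 0.19851 + 0.00000j × -0.27432 + 0.00000j = -0.05446 + 0.00000j  (running Σ = -0.17807 + 0.05904j)
  m=1: -0.09593 - 0.30177j × 0.28171 - 0.11255j = -0.06099 - 0.07421j  (running Σ = -0.23906 - 0.01517j)
  m=2: 0.08963 - 0.06339j × 0.33862 - 0.32196j = 0.00994 - 0.05032j  (running Σ = -0.22912 - 0.06549j)
  m=3: -0.32999 - 0.24950j × 0.11777 - 0.25644j = -0.10285 + 0.05524j  (running Σ = -0.33197 - 0.01025j)
  m=4: -0.11360 + 0.32158j × 0.00496 - 0.09831j = 0.03105 + 0.01276j  (running Σ = -0.30092 + 0.00251j)
  m=5: 0.13481 + 0.00429j × -0.00630 - 0.01842j = -0.00077 - 0.00251j  (running Σ = -0.30169 + 0.00000j)
Total Σ_m = -0.30169 + 0.00000j. Multiply by 1.142397: -0.34465 + 0.00000j. P_5(cos γ) = -0.344652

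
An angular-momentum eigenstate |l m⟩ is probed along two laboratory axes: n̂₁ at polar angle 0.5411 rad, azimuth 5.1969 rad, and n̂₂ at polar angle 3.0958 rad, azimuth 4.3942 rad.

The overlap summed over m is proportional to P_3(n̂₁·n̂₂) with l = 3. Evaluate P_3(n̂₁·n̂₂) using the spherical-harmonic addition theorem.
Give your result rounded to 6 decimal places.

-0.221238

Expand P_3 via completeness: Σ_{m} conj(Y_{3,m}) at Ω₁ times Y_{3,m} at Ω₂ —
  m=-3: Y*=-0.05662 + 0.00667j  Y=0.00003 - 0.00002j  product -0.00000 + 0.00000j
  m=-2: Y*=-0.13157 - 0.19158j  Y=0.00172 + 0.00127j  product 0.00002 - 0.00050j
  m=-1: Y*=0.20729 - 0.39381j  Y=-0.01846 + 0.05606j  product 0.01825 + 0.01889j
  m=+0: Y*=0.21542 + 0.00000j  Y=-0.74166 + 0.00000j  product -0.15977 + 0.00000j
  m=+1: Y*=-0.20729 - 0.39381j  Y=0.01846 + 0.05606j  product 0.01825 - 0.01889j
  m=+2: Y*=-0.13157 + 0.19158j  Y=0.00172 - 0.00127j  product 0.00002 + 0.00050j
  m=+3: Y*=0.05662 + 0.00667j  Y=-0.00003 - 0.00002j  product -0.00000 - 0.00000j
Σ over m = -0.12324 - 0.00000j; ×(4π/7) → -0.22124 - 0.00000j. Real part: -0.221238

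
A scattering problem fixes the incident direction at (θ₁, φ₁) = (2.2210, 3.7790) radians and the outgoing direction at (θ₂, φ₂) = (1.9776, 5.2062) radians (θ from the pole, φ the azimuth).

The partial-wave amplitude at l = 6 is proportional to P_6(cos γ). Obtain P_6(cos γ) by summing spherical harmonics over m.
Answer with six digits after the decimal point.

0.212538

Term-by-term m-sum for l=6 (normalisation 4π/13 = 0.966644):
  m=-6: Y*=-0.09530 - 0.07752j  Y=0.28524 + 0.05153j  product -0.02319 - 0.02702j
  m=-5: Y*=-0.32332 - 0.01470j  Y=-0.26950 + 0.33840j  product 0.09211 - 0.10545j
  m=-4: Y*=-0.36020 + 0.24220j  Y=-0.07213 - 0.16850j  product 0.06679 + 0.04323j
  m=-3: Y*=-0.06864 + 0.19316j  Y=-0.25410 - 0.02277j  product 0.02184 - 0.04752j
  m=-2: Y*=-0.07010 - 0.22988j  Y=0.15267 - 0.23141j  product -0.06390 - 0.01887j
  m=-1: Y*=-0.24919 - 0.18453j  Y=-0.07891 - 0.14659j  product -0.00739 + 0.05109j
  m=+0: Y*=0.16176 + 0.00000j  Y=0.29269 + 0.00000j  product 0.04735 + 0.00000j
  m=+1: Y*=0.24919 - 0.18453j  Y=0.07891 - 0.14659j  product -0.00739 - 0.05109j
  m=+2: Y*=-0.07010 + 0.22988j  Y=0.15267 + 0.23141j  product -0.06390 + 0.01887j
  m=+3: Y*=0.06864 + 0.19316j  Y=0.25410 - 0.02277j  product 0.02184 + 0.04752j
  m=+4: Y*=-0.36020 - 0.24220j  Y=-0.07213 + 0.16850j  product 0.06679 - 0.04323j
  m=+5: Y*=0.32332 - 0.01470j  Y=0.26950 + 0.33840j  product 0.09211 + 0.10545j
  m=+6: Y*=-0.09530 + 0.07752j  Y=0.28524 - 0.05153j  product -0.02319 + 0.02702j
Accumulated sum 0.21987 + 0.00000j; after 4π/(2l+1) scaling, 0.21254 + 0.00000j ⇒ P_6 = 0.212538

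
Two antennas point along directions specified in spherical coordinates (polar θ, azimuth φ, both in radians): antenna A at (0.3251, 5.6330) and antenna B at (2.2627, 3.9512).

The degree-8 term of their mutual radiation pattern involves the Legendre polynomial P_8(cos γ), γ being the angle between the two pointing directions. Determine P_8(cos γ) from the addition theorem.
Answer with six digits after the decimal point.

Addition theorem: P_8(cos γ) = (4π/17) Σ_m Y*_{lm}(Ω₁) Y_{lm}(Ω₂), m = −8…8:
  [-8]  conj(Y_{8,-8})(Ω₁) = +0.000026+0.000049i ; Y_{8,-8}(Ω₂) = +0.062524-0.012263i ; Δ = +0.000002+0.000003i
  [-7]  conj(Y_{8,-7})(Ω₁) = -0.000106+0.000654i ; Y_{8,-7}(Ω₂) = +0.172358+0.121993i ; Δ = -0.000098+0.000100i
  [-6]  conj(Y_{8,-6})(Ω₁) = -0.003614+0.003432i ; Y_{8,-6}(Ω₂) = +0.057994+0.396447i ; Δ = -0.001570-0.001234i
  [-5]  conj(Y_{8,-5})(Ω₁) = -0.026659+0.002926i ; Y_{8,-5}(Ω₂) = -0.268952+0.343444i ; Δ = +0.006165-0.009943i
  [-4]  conj(Y_{8,-4})(Ω₁) = -0.090751-0.054504i ; Y_{8,-4}(Ω₂) = -0.140463+0.013645i ; Δ = +0.013491+0.006418i
  [-3]  conj(Y_{8,-3})(Ω₁) = -0.110988-0.278073i ; Y_{8,-3}(Ω₂) = +0.215873+0.186592i ; Δ = +0.027927-0.080738i
  [-2]  conj(Y_{8,-2})(Ω₁) = +0.148292-0.534933i ; Y_{8,-2}(Ω₂) = +0.014963+0.308798i ; Δ = +0.167405+0.037788i
  [-1]  conj(Y_{8,-1})(Ω₁) = +0.395320-0.300640i ; Y_{8,-1}(Ω₂) = +0.106641-0.111934i ; Δ = +0.008506-0.076310i
  [+0]  conj(Y_{8,0})(Ω₁) = -0.200040-0.000000i ; Y_{8,0}(Ω₂) = +0.335028+0.000000i ; Δ = -0.067019-0.000000i
  [+1]  conj(Y_{8,1})(Ω₁) = -0.395320-0.300640i ; Y_{8,1}(Ω₂) = -0.106641-0.111934i ; Δ = +0.008506+0.076310i
  [+2]  conj(Y_{8,2})(Ω₁) = +0.148292+0.534933i ; Y_{8,2}(Ω₂) = +0.014963-0.308798i ; Δ = +0.167405-0.037788i
  [+3]  conj(Y_{8,3})(Ω₁) = +0.110988-0.278073i ; Y_{8,3}(Ω₂) = -0.215873+0.186592i ; Δ = +0.027927+0.080738i
  [+4]  conj(Y_{8,4})(Ω₁) = -0.090751+0.054504i ; Y_{8,4}(Ω₂) = -0.140463-0.013645i ; Δ = +0.013491-0.006418i
  [+5]  conj(Y_{8,5})(Ω₁) = +0.026659+0.002926i ; Y_{8,5}(Ω₂) = +0.268952+0.343444i ; Δ = +0.006165+0.009943i
  [+6]  conj(Y_{8,6})(Ω₁) = -0.003614-0.003432i ; Y_{8,6}(Ω₂) = +0.057994-0.396447i ; Δ = -0.001570+0.001234i
  [+7]  conj(Y_{8,7})(Ω₁) = +0.000106+0.000654i ; Y_{8,7}(Ω₂) = -0.172358+0.121993i ; Δ = -0.000098-0.000100i
  [+8]  conj(Y_{8,8})(Ω₁) = +0.000026-0.000049i ; Y_{8,8}(Ω₂) = +0.062524+0.012263i ; Δ = +0.000002-0.000003i
Accumulated sum +0.376636+0.000000i; after 4π/(2l+1) scaling, +0.278408+0.000000i ⇒ P_8 = 0.278408

0.278408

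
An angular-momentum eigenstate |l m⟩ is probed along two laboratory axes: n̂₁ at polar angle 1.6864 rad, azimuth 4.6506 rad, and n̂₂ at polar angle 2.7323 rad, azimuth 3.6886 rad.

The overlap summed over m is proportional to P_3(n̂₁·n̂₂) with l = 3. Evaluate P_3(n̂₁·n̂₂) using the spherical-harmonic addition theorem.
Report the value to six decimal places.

-0.406437

Addition theorem: P_3(cos γ) = (4π/7) Σ_m Y*_{lm}(Ω₁) Y_{lm}(Ω₂), m = −3…3:
  m=-3: 0.07537 + 0.40192j × 0.00185 + 0.02623j = -0.01040 + 0.00272j  (running Σ = -0.01040 + 0.00272j)
  m=-2: 0.11543 - 0.01434j × -0.06814 + 0.13193j = -0.00597 + 0.01620j  (running Σ = -0.01638 + 0.01892j)
  m=-1: 0.01850 + 0.29910j × -0.35240 + 0.21461j = -0.07071 - 0.10143j  (running Σ = -0.08709 - 0.08251j)
  m=0: 0.12627 + 0.00000j × -0.41361 + 0.00000j = -0.05223 + 0.00000j  (running Σ = -0.13931 - 0.08251j)
  m=1: -0.01850 + 0.29910j × 0.35240 + 0.21461j = -0.07071 + 0.10143j  (running Σ = -0.21002 + 0.01892j)
  m=2: 0.11543 + 0.01434j × -0.06814 - 0.13193j = -0.00597 - 0.01620j  (running Σ = -0.21600 + 0.00272j)
  m=3: -0.07537 + 0.40192j × -0.00185 + 0.02623j = -0.01040 - 0.00272j  (running Σ = -0.22640 - 0.00000j)
Σ over m = -0.22640 - 0.00000j; ×(4π/7) → -0.40644 - 0.00000j. Real part: -0.406437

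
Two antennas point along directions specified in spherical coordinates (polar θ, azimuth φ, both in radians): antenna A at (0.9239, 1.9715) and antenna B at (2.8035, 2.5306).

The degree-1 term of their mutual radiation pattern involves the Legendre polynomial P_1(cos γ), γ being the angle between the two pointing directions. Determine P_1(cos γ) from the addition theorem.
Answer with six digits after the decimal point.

Summing Y*_{l m}(θ₁,φ₁)·Y_{l m}(θ₂,φ₂) over m ∈ [−1, 1]; prefactor 4π/(2·1+1) = 4.188790:
  m=-1: -0.107537+0.253852i × -0.093863-0.065742i = +0.026782-0.016758i  (running Σ = +0.026782-0.016758i)
  m=0: +0.294487-0.000000i × -0.460942+0.000000i = -0.135741+0.000000i  (running Σ = -0.108959-0.016758i)
  m=1: +0.107537+0.253852i × +0.093863-0.065742i = +0.026782+0.016758i  (running Σ = -0.082177+0.000000i)
Σ over m = -0.082177+0.000000i; ×(4π/3) → -0.344220+0.000000i. Real part: -0.344220

-0.344220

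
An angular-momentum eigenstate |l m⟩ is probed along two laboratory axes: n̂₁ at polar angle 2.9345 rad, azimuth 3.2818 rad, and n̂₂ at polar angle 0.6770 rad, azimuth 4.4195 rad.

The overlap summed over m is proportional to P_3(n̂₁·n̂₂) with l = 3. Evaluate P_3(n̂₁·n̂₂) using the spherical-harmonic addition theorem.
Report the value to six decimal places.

0.173084

Summing Y*_{l m}(θ₁,φ₁)·Y_{l m}(θ₂,φ₂) over m ∈ [−3, 3]; prefactor 4π/(2·3+1) = 1.795196:
  m=-3: Y*=(-0.003311, -0.001481)  Y=(0.078972, -0.065461)  product (-0.000358, 0.000100)
  m=-2: Y*=(-0.040632, -0.011702)  Y=(-0.260502, -0.172832)  product (0.008562, 0.010071)
  m=-1: Y*=(-0.249286, -0.035183)  Y=(-0.119114, 0.394992)  product (0.043590, -0.094275)
  m=+0: Y*=(-0.653206, -0.000000)  Y=(0.010982, 0.000000)  product (-0.007174, -0.000000)
  m=+1: Y*=(0.249286, -0.035183)  Y=(0.119114, 0.394992)  product (0.043590, 0.094275)
  m=+2: Y*=(-0.040632, 0.011702)  Y=(-0.260502, 0.172832)  product (0.008562, -0.010071)
  m=+3: Y*=(0.003311, -0.001481)  Y=(-0.078972, -0.065461)  product (-0.000358, -0.000100)
Σ over m = (0.096415, 0.000000); ×(4π/7) → (0.173084, 0.000000). Real part: 0.173084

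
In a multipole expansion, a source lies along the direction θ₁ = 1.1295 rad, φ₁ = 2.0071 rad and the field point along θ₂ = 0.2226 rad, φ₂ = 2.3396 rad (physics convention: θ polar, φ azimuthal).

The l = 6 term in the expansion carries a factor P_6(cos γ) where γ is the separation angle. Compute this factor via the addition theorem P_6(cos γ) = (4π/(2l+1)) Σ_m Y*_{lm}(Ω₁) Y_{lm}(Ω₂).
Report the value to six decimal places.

0.159268

Term-by-term m-sum for l=6 (normalisation 4π/13 = 0.966644):
  m=-6: 0.22861 - 0.13204j × 0.00001 - 0.00006j = -0.00001 - 0.00001j  (running Σ = -0.00001 - 0.00001j)
  m=-5: -0.35390 - 0.24773j × 0.00055 + 0.00065j = -0.00003 - 0.00037j  (running Σ = -0.00004 - 0.00038j)
  m=-4: -0.04166 + 0.23643j × -0.00800 - 0.00053j = 0.00046 - 0.00187j  (running Σ = 0.00042 - 0.00225j)
  m=-3: -0.19733 + 0.05289j × 0.03783 - 0.03424j = -0.00565 + 0.00876j  (running Σ = -0.00523 + 0.00651j)
  m=-2: 0.20292 + 0.24180j × -0.00724 + 0.21797j = -0.05417 + 0.04248j  (running Σ = -0.05941 + 0.04898j)
  m=-1: -0.04205 + 0.09019j × -0.39002 - 0.40319j = 0.05277 - 0.01822j  (running Σ = -0.00664 + 0.03076j)
  m=0: 0.32256 + 0.00000j × 0.55198 + 0.00000j = 0.17805 + 0.00000j  (running Σ = 0.17141 + 0.03076j)
  m=1: 0.04205 + 0.09019j × 0.39002 - 0.40319j = 0.05277 + 0.01822j  (running Σ = 0.22417 + 0.04898j)
  m=2: 0.20292 - 0.24180j × -0.00724 - 0.21797j = -0.05417 - 0.04248j  (running Σ = 0.17000 + 0.00651j)
  m=3: 0.19733 + 0.05289j × -0.03783 - 0.03424j = -0.00565 - 0.00876j  (running Σ = 0.16434 - 0.00225j)
  m=4: -0.04166 - 0.23643j × -0.00800 + 0.00053j = 0.00046 + 0.00187j  (running Σ = 0.16480 - 0.00038j)
  m=5: 0.35390 - 0.24773j × -0.00055 + 0.00065j = -0.00003 + 0.00037j  (running Σ = 0.16477 - 0.00001j)
  m=6: 0.22861 + 0.13204j × 0.00001 + 0.00006j = -0.00001 + 0.00001j  (running Σ = 0.16476 + 0.00000j)
Accumulated sum 0.16476 + 0.00000j; after 4π/(2l+1) scaling, 0.15927 + 0.00000j ⇒ P_6 = 0.159268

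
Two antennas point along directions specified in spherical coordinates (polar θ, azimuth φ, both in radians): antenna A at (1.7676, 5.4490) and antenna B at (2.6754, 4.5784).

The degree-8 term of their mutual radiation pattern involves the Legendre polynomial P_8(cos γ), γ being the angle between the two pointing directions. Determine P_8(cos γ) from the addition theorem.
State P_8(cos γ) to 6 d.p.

Addition theorem: P_8(cos γ) = (4π/17) Σ_m Y*_{lm}(Ω₁) Y_{lm}(Ω₂), m = −8…8:
  term(m=-8) = +0.000294+0.000239i   from Y*(Ω₁)=+0.407842-0.167787i, Y(Ω₂)=+0.000411+0.000754i
  term(m=-7) = +0.002359-0.000451i   from Y*(Ω₁)=-0.317635-0.151048i, Y(Ω₂)=-0.005505+0.004038i
  term(m=-6) = -0.002379+0.004242i   from Y*(Ω₁)=-0.041211-0.136742i, Y(Ω₂)=-0.023629-0.024522i
  term(m=-5) = +0.014714+0.039165i   from Y*(Ω₁)=-0.180378+0.299921i, Y(Ω₂)=+0.074228-0.093703i
  term(m=-4) = -0.008896-0.003155i   from Y*(Ω₁)=-0.030984+0.006124i, Y(Ω₂)=+0.256941+0.152609i
  term(m=-3) = -0.143983+0.084322i   from Y*(Ω₁)=+0.266745+0.198204i, Y(Ω₂)=-0.196435+0.462076i
  term(m=-2) = -0.001443+0.008385i   from Y*(Ω₁)=-0.001834-0.018733i, Y(Ω₂)=-0.435881-0.119685i
  term(m=-1) = +0.012007+0.014250i   from Y*(Ω₁)=+0.215570-0.237701i, Y(Ω₂)=-0.007757+0.057548i
  term(m=+0) = +0.015908+0.000000i   from Y*(Ω₁)=-0.033640-0.000000i, Y(Ω₂)=-0.472892+0.000000i
  term(m=+1) = +0.012007-0.014250i   from Y*(Ω₁)=-0.215570-0.237701i, Y(Ω₂)=+0.007757+0.057548i
  term(m=+2) = -0.001443-0.008385i   from Y*(Ω₁)=-0.001834+0.018733i, Y(Ω₂)=-0.435881+0.119685i
  term(m=+3) = -0.143983-0.084322i   from Y*(Ω₁)=-0.266745+0.198204i, Y(Ω₂)=+0.196435+0.462076i
  term(m=+4) = -0.008896+0.003155i   from Y*(Ω₁)=-0.030984-0.006124i, Y(Ω₂)=+0.256941-0.152609i
  term(m=+5) = +0.014714-0.039165i   from Y*(Ω₁)=+0.180378+0.299921i, Y(Ω₂)=-0.074228-0.093703i
  term(m=+6) = -0.002379-0.004242i   from Y*(Ω₁)=-0.041211+0.136742i, Y(Ω₂)=-0.023629+0.024522i
  term(m=+7) = +0.002359+0.000451i   from Y*(Ω₁)=+0.317635-0.151048i, Y(Ω₂)=+0.005505+0.004038i
  term(m=+8) = +0.000294-0.000239i   from Y*(Ω₁)=+0.407842+0.167787i, Y(Ω₂)=+0.000411-0.000754i
Total Σ_m = -0.238746-0.000000i. Multiply by 0.739198: -0.176481-0.000000i. P_8(cos γ) = -0.176481

-0.176481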